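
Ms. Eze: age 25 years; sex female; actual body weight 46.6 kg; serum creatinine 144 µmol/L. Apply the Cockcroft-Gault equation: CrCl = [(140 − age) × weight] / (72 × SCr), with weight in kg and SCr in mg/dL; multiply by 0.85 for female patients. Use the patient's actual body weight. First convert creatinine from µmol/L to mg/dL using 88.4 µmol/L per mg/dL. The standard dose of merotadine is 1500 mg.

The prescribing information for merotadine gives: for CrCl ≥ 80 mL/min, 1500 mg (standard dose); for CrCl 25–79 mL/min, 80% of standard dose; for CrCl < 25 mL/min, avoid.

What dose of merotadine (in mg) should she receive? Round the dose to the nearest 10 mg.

SCr = 144 / 88.4 = 1.629 mg/dL
CrCl = (140 − 25) × 46.6 / (72 × 1.629) × 0.85 = 5359.0 / 117.29 × 0.85 ≈ 38.8 mL/min
CrCl ≈ 39 mL/min → bracket 25–79 mL/min.
80% of 1500 mg = 1200 mg

1200 mg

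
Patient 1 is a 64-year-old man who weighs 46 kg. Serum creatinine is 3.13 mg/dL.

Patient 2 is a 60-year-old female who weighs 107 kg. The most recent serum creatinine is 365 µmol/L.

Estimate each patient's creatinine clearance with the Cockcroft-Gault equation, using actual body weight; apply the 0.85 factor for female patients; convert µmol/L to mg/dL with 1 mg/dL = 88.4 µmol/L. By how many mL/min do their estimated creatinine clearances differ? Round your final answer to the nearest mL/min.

9 mL/min

Patient 1: CrCl = (140 − 64) × 46 / (72 × 3.13) = 3496.0 / 225.36 ≈ 15.5 mL/min
Patient 2: SCr = 365 / 88.4 = 4.129 mg/dL
Patient 2: CrCl = (140 − 60) × 107 / (72 × 4.129) × 0.85 = 8560.0 / 297.29 × 0.85 ≈ 24.5 mL/min
|15.5 − 24.5| = 9.0 mL/min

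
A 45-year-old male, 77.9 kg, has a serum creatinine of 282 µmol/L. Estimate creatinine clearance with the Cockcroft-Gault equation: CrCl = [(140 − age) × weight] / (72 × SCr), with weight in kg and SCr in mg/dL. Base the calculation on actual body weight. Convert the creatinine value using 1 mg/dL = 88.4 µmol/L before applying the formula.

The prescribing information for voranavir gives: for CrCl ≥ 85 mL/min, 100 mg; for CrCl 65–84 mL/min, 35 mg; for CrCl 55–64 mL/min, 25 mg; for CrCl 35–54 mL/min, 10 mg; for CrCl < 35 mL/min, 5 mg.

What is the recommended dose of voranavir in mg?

SCr = 282 / 88.4 = 3.19 mg/dL
CrCl = (140 − 45) × 77.9 / (72 × 3.19) = 7400.5 / 229.68 ≈ 32.2 mL/min
CrCl ≈ 32 mL/min → bracket < 35 mL/min.
Dose for this bracket: 5 mg.

5 mg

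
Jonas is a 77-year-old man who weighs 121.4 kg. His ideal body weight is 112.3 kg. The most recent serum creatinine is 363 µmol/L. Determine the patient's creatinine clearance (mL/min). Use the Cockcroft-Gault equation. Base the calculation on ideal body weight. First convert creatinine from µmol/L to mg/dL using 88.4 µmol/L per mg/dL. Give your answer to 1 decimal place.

SCr = 363 / 88.4 = 4.106 mg/dL
CrCl = (140 − 77) × 112.3 / (72 × 4.106) = 7074.9 / 295.63 ≈ 23.9 mL/min

23.9 mL/min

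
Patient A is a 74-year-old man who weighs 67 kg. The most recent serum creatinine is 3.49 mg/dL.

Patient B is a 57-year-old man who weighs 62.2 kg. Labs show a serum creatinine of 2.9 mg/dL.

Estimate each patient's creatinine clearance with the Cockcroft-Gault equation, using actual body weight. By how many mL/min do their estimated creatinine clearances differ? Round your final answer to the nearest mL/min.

Patient A: CrCl = (140 − 74) × 67 / (72 × 3.49) = 4422.0 / 251.28 ≈ 17.6 mL/min
Patient B: CrCl = (140 − 57) × 62.2 / (72 × 2.9) = 5162.6 / 208.80 ≈ 24.7 mL/min
|17.6 − 24.7| = 7.1 mL/min

7 mL/min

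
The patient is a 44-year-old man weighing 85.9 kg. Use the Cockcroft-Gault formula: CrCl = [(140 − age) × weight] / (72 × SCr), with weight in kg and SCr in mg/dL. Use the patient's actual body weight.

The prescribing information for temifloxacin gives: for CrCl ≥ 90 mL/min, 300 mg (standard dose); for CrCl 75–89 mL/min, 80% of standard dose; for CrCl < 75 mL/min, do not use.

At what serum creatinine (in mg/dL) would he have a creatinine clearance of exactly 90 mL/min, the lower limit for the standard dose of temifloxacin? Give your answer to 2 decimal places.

1.27 mg/dL

Standard dose requires CrCl ≥ 90 mL/min.
Set (140 − 44) × 85.9 / (72 × SCr) = 90
SCr = (140 − 44) × 85.9 / (72 × 90) = 1.273 mg/dL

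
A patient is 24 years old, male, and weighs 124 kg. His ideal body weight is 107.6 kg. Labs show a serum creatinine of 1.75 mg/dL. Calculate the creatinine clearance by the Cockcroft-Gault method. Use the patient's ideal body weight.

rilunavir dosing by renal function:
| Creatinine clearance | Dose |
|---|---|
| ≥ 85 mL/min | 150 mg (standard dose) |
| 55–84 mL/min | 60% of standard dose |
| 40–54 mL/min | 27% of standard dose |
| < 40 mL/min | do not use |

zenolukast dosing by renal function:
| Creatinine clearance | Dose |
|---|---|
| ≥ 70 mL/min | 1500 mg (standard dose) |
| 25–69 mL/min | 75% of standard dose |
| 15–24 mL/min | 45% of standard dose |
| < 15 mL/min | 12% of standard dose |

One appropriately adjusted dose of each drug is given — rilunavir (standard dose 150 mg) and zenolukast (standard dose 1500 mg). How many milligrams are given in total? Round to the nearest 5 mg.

CrCl = (140 − 24) × 107.6 / (72 × 1.75) = 12481.6 / 126.00 ≈ 99.1 mL/min
CrCl ≈ 99 mL/min.
rilunavir: ≥ 85 mL/min → 100% of 150 mg = 150 mg.
zenolukast: ≥ 70 mL/min → 100% of 1500 mg = 1500 mg.
Total = 150 + 1500 = 1650 mg.

1650 mg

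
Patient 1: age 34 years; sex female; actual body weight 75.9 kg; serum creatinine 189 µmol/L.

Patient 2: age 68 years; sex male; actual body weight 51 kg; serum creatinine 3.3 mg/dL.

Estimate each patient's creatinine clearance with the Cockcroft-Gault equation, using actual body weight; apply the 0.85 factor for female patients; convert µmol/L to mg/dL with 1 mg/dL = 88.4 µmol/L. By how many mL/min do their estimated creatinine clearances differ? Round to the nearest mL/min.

29 mL/min

Patient 1: SCr = 189 / 88.4 = 2.138 mg/dL
Patient 1: CrCl = (140 − 34) × 75.9 / (72 × 2.138) × 0.85 = 8045.4 / 153.94 × 0.85 ≈ 44.4 mL/min
Patient 2: CrCl = (140 − 68) × 51 / (72 × 3.3) = 3672.0 / 237.60 ≈ 15.5 mL/min
|44.4 − 15.5| = 28.9 mL/min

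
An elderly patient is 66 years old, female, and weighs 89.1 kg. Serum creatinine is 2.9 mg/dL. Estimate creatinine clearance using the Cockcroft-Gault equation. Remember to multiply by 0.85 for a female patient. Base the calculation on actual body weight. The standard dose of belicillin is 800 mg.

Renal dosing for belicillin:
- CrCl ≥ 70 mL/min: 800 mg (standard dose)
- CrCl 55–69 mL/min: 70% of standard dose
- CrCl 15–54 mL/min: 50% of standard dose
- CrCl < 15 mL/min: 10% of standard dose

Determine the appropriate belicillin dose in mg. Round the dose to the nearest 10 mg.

CrCl = (140 − 66) × 89.1 / (72 × 2.9) × 0.85 = 6593.4 / 208.80 × 0.85 ≈ 26.8 mL/min
CrCl ≈ 27 mL/min → bracket 15–54 mL/min.
50% of 800 mg = 400 mg

400 mg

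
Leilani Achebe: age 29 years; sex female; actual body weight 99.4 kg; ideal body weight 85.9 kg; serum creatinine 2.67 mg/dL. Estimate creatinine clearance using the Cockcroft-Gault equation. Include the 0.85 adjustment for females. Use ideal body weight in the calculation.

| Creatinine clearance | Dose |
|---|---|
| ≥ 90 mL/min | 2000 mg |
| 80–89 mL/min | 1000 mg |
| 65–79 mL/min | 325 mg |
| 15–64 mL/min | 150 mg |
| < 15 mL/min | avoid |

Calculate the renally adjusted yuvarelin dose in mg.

CrCl = (140 − 29) × 85.9 / (72 × 2.67) × 0.85 = 9534.9 / 192.24 × 0.85 ≈ 42.2 mL/min
CrCl ≈ 42 mL/min → bracket 15–64 mL/min.
Dose for this bracket: 150 mg.

150 mg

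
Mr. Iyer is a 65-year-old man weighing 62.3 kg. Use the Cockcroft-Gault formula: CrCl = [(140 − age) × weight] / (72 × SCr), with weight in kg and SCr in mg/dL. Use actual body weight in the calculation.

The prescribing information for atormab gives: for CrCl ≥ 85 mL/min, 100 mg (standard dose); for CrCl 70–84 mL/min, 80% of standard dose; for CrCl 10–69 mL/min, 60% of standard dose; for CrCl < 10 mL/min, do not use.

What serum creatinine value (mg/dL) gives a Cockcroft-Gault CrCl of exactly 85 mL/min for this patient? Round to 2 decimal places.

Standard dose requires CrCl ≥ 85 mL/min.
Set (140 − 65) × 62.3 / (72 × SCr) = 85
SCr = (140 − 65) × 62.3 / (72 × 85) = 0.763 mg/dL

0.76 mg/dL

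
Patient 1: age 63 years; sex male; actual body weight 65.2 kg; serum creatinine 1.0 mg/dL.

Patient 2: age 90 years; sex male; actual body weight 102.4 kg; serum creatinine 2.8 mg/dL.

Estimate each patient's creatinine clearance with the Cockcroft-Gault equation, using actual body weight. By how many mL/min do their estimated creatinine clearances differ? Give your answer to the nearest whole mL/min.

44 mL/min

Patient 1: CrCl = (140 − 63) × 65.2 / (72 × 1) = 5020.4 / 72.00 ≈ 69.7 mL/min
Patient 2: CrCl = (140 − 90) × 102.4 / (72 × 2.8) = 5120.0 / 201.60 ≈ 25.4 mL/min
|69.7 − 25.4| = 44.3 mL/min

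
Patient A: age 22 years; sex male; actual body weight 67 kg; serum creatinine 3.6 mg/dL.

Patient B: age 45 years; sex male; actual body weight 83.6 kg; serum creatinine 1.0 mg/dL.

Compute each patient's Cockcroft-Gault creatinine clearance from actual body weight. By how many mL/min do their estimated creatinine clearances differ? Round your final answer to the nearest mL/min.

80 mL/min

Patient A: CrCl = (140 − 22) × 67 / (72 × 3.6) = 7906.0 / 259.20 ≈ 30.5 mL/min
Patient B: CrCl = (140 − 45) × 83.6 / (72 × 1) = 7942.0 / 72.00 ≈ 110.3 mL/min
|30.5 − 110.3| = 79.8 mL/min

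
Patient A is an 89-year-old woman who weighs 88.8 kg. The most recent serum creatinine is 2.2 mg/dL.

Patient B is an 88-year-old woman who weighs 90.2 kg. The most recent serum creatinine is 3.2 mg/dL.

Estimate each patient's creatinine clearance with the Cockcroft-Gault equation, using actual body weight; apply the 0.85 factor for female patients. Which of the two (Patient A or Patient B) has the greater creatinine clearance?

Patient A

Patient A: CrCl = (140 − 89) × 88.8 / (72 × 2.2) × 0.85 = 4528.8 / 158.40 × 0.85 ≈ 24.3 mL/min
Patient B: CrCl = (140 − 88) × 90.2 / (72 × 3.2) × 0.85 = 4690.4 / 230.40 × 0.85 ≈ 17.3 mL/min
24.3 vs 17.3 mL/min → Patient A is higher.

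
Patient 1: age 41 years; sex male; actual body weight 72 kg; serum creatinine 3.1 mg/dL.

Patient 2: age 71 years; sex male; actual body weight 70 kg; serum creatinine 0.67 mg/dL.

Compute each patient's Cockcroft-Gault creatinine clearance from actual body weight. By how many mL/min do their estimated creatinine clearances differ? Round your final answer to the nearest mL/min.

68 mL/min

Patient 1: CrCl = (140 − 41) × 72 / (72 × 3.1) = 7128.0 / 223.20 ≈ 31.9 mL/min
Patient 2: CrCl = (140 − 71) × 70 / (72 × 0.67) = 4830.0 / 48.24 ≈ 100.1 mL/min
|31.9 − 100.1| = 68.2 mL/min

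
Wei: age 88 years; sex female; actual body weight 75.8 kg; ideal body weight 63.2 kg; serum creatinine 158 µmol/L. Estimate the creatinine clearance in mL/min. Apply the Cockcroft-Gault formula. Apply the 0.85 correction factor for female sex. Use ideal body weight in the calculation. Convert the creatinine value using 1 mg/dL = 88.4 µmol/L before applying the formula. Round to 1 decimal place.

21.7 mL/min

SCr = 158 / 88.4 = 1.787 mg/dL
CrCl = (140 − 88) × 63.2 / (72 × 1.787) × 0.85 = 3286.4 / 128.66 × 0.85 ≈ 21.7 mL/min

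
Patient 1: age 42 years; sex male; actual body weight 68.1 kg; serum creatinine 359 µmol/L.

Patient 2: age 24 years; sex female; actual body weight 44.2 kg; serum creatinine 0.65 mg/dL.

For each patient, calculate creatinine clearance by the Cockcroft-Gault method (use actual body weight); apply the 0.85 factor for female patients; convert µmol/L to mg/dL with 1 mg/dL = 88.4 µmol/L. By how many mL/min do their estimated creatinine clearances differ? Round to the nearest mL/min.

70 mL/min

Patient 1: SCr = 359 / 88.4 = 4.061 mg/dL
Patient 1: CrCl = (140 − 42) × 68.1 / (72 × 4.061) = 6673.8 / 292.39 ≈ 22.8 mL/min
Patient 2: CrCl = (140 − 24) × 44.2 / (72 × 0.65) × 0.85 = 5127.2 / 46.80 × 0.85 ≈ 93.1 mL/min
|22.8 − 93.1| = 70.3 mL/min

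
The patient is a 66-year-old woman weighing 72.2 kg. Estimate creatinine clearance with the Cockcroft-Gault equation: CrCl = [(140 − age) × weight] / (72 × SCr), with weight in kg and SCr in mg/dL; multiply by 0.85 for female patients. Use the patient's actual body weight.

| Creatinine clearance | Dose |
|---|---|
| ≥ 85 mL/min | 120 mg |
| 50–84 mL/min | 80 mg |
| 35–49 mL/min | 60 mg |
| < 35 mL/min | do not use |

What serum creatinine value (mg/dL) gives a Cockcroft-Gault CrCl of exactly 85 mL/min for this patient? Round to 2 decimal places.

0.74 mg/dL

Standard dose requires CrCl ≥ 85 mL/min.
Set (140 − 66) × 72.2 × 0.85 / (72 × SCr) = 85
SCr = (140 − 66) × 72.2 × 0.85 / (72 × 85) = 0.742 mg/dL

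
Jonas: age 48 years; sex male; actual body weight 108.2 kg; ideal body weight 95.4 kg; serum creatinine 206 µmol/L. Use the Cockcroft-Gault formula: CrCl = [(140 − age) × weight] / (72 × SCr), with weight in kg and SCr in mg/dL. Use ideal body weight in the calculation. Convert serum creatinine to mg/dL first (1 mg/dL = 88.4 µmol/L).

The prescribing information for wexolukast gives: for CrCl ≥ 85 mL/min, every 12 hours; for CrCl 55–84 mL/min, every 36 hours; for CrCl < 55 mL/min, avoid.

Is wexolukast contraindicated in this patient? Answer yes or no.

SCr = 206 / 88.4 = 2.33 mg/dL
CrCl = (140 − 48) × 95.4 / (72 × 2.33) = 8776.8 / 167.76 ≈ 52.3 mL/min
CrCl ≈ 52 mL/min, which is < 55 mL/min.

yes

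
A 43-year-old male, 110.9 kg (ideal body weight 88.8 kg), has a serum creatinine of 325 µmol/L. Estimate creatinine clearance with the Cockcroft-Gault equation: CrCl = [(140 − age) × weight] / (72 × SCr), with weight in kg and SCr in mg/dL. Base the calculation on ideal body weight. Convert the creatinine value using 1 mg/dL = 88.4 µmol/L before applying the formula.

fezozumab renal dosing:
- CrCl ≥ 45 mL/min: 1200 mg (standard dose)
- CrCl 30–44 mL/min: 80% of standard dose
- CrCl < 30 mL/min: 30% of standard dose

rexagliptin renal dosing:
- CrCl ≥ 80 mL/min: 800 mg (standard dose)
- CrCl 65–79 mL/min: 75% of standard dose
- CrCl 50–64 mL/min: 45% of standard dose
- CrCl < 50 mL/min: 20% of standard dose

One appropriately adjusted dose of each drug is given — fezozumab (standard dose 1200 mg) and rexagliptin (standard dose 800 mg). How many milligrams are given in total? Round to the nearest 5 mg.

SCr = 325 / 88.4 = 3.676 mg/dL
CrCl = (140 − 43) × 88.8 / (72 × 3.676) = 8613.6 / 264.67 ≈ 32.5 mL/min
CrCl ≈ 33 mL/min.
fezozumab: 30–44 mL/min → 80% of 1200 mg = 960 mg.
rexagliptin: < 50 mL/min → 20% of 800 mg = 160 mg.
Total = 960 + 160 = 1120 mg.

1120 mg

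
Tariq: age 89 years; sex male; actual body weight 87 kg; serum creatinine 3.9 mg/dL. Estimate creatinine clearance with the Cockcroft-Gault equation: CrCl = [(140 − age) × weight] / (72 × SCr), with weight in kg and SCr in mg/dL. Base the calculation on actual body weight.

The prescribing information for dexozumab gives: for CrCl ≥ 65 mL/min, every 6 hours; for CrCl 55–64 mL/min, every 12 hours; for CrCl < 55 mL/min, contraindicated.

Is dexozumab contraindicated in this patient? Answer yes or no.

CrCl = (140 − 89) × 87 / (72 × 3.9) = 4437.0 / 280.80 ≈ 15.8 mL/min
CrCl ≈ 16 mL/min, which is < 55 mL/min.

yes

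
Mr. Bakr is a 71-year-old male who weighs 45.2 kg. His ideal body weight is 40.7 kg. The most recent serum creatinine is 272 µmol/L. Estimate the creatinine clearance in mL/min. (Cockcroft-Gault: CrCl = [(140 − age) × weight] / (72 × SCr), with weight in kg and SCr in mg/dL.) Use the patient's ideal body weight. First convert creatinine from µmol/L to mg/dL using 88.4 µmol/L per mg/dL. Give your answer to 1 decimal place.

12.7 mL/min

SCr = 272 / 88.4 = 3.077 mg/dL
CrCl = (140 − 71) × 40.7 / (72 × 3.077) = 2808.3 / 221.54 ≈ 12.7 mL/min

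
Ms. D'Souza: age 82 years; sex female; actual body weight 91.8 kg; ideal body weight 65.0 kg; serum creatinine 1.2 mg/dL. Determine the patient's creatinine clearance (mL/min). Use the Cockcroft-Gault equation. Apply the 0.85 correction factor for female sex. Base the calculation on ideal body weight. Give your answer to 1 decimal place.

37.1 mL/min

CrCl = (140 − 82) × 65 / (72 × 1.2) × 0.85 = 3770.0 / 86.40 × 0.85 ≈ 37.1 mL/min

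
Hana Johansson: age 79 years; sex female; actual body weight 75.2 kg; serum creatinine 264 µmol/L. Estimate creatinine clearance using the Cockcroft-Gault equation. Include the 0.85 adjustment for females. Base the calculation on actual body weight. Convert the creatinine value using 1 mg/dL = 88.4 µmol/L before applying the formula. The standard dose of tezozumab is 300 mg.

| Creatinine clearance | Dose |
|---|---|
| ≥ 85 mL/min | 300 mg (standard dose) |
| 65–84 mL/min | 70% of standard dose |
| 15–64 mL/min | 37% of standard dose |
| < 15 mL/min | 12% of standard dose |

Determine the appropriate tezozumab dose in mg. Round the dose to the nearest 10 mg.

110 mg

SCr = 264 / 88.4 = 2.986 mg/dL
CrCl = (140 − 79) × 75.2 / (72 × 2.986) × 0.85 = 4587.2 / 214.99 × 0.85 ≈ 18.1 mL/min
CrCl ≈ 18 mL/min → bracket 15–64 mL/min.
37% of 300 mg = 111 mg → 110 mg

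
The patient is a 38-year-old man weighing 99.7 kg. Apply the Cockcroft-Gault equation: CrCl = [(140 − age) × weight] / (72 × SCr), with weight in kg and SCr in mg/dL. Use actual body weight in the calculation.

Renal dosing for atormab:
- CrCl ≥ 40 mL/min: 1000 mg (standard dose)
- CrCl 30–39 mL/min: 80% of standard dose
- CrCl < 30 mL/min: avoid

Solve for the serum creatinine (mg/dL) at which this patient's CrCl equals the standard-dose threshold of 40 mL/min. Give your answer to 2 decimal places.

Standard dose requires CrCl ≥ 40 mL/min.
Set (140 − 38) × 99.7 / (72 × SCr) = 40
SCr = (140 − 38) × 99.7 / (72 × 40) = 3.531 mg/dL

3.53 mg/dL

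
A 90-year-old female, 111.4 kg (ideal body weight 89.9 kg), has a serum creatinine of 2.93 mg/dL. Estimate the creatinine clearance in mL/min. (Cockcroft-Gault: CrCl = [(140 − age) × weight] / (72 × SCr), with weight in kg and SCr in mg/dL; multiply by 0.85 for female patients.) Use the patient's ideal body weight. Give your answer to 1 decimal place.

18.1 mL/min

CrCl = (140 − 90) × 89.9 / (72 × 2.93) × 0.85 = 4495.0 / 210.96 × 0.85 ≈ 18.1 mL/min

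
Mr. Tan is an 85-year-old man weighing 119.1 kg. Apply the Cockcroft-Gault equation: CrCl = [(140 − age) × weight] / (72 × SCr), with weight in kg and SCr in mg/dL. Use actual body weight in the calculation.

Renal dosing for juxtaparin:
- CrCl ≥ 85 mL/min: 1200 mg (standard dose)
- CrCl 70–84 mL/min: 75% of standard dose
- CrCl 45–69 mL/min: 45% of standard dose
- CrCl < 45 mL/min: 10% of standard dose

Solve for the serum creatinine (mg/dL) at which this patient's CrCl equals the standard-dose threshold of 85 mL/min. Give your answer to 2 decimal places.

Standard dose requires CrCl ≥ 85 mL/min.
Set (140 − 85) × 119.1 / (72 × SCr) = 85
SCr = (140 − 85) × 119.1 / (72 × 85) = 1.070 mg/dL

1.07 mg/dL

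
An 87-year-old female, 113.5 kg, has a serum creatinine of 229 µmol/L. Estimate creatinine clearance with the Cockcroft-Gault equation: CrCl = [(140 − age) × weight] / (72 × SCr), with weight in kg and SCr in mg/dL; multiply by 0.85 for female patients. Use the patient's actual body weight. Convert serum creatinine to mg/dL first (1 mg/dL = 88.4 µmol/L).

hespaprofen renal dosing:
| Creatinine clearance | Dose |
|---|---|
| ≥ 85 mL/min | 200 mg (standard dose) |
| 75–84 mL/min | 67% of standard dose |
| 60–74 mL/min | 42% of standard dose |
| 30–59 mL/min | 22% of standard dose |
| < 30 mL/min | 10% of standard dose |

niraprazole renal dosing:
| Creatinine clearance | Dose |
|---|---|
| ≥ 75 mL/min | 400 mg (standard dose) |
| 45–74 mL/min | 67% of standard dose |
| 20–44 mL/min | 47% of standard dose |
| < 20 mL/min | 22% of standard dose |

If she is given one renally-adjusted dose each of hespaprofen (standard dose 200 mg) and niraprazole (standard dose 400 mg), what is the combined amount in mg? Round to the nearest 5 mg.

210 mg

SCr = 229 / 88.4 = 2.59 mg/dL
CrCl = (140 − 87) × 113.5 / (72 × 2.59) × 0.85 = 6015.5 / 186.48 × 0.85 ≈ 27.4 mL/min
CrCl ≈ 27 mL/min.
hespaprofen: < 30 mL/min → 10% of 200 mg = 20 mg.
niraprazole: 20–44 mL/min → 47% of 400 mg = 188 mg.
Total = 20 + 188 = 208 mg.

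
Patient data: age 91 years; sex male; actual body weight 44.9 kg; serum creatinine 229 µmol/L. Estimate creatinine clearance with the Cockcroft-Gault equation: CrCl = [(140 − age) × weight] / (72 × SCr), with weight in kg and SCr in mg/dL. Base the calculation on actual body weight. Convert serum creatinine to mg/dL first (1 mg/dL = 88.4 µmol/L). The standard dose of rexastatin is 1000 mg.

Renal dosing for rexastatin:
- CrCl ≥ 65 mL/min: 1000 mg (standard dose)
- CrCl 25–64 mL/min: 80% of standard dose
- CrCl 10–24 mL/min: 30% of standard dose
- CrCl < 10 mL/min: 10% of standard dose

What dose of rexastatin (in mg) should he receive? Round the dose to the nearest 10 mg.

300 mg

SCr = 229 / 88.4 = 2.59 mg/dL
CrCl = (140 − 91) × 44.9 / (72 × 2.59) = 2200.1 / 186.48 ≈ 11.8 mL/min
CrCl ≈ 12 mL/min → bracket 10–24 mL/min.
30% of 1000 mg = 300 mg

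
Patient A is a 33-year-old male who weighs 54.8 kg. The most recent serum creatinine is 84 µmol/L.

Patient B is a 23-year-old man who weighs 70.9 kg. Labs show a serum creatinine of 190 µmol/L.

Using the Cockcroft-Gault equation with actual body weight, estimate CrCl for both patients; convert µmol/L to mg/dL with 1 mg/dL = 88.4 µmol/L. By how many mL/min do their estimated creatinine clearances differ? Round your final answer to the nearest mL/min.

Patient A: SCr = 84 / 88.4 = 0.95 mg/dL
Patient A: CrCl = (140 − 33) × 54.8 / (72 × 0.95) = 5863.6 / 68.40 ≈ 85.7 mL/min
Patient B: SCr = 190 / 88.4 = 2.149 mg/dL
Patient B: CrCl = (140 − 23) × 70.9 / (72 × 2.149) = 8295.3 / 154.73 ≈ 53.6 mL/min
|85.7 − 53.6| = 32.1 mL/min

32 mL/min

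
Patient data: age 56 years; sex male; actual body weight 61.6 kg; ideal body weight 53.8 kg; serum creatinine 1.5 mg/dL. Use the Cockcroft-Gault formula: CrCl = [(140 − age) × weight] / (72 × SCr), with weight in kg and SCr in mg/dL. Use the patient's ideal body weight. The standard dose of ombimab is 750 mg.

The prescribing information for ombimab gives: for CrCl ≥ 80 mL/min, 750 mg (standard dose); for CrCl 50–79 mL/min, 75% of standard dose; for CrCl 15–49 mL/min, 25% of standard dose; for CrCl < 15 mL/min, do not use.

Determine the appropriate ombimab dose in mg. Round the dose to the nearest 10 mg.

CrCl = (140 − 56) × 53.8 / (72 × 1.5) = 4519.2 / 108.00 ≈ 41.8 mL/min
CrCl ≈ 42 mL/min → bracket 15–49 mL/min.
25% of 750 mg = 187.5 mg → 190 mg

190 mg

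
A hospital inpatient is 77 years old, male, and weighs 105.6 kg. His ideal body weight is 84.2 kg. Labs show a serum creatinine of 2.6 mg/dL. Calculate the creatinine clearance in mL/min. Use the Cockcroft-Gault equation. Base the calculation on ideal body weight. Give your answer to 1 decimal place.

CrCl = (140 − 77) × 84.2 / (72 × 2.6) = 5304.6 / 187.20 ≈ 28.3 mL/min

28.3 mL/min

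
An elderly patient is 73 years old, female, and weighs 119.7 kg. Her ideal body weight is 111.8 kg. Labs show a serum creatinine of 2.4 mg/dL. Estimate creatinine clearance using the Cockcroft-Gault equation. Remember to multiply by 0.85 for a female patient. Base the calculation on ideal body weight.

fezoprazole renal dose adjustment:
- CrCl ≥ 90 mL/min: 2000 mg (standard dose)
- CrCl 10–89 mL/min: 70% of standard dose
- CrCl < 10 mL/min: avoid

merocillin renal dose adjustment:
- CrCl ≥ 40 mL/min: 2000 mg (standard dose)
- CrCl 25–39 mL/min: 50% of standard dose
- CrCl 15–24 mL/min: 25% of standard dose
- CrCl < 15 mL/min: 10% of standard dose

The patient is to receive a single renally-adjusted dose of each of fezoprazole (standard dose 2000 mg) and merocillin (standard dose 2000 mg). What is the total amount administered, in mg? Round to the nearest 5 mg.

2400 mg

CrCl = (140 − 73) × 111.8 / (72 × 2.4) × 0.85 = 7490.6 / 172.80 × 0.85 ≈ 36.8 mL/min
CrCl ≈ 37 mL/min.
fezoprazole: 10–89 mL/min → 70% of 2000 mg = 1400 mg.
merocillin: 25–39 mL/min → 50% of 2000 mg = 1000 mg.
Total = 1400 + 1000 = 2400 mg.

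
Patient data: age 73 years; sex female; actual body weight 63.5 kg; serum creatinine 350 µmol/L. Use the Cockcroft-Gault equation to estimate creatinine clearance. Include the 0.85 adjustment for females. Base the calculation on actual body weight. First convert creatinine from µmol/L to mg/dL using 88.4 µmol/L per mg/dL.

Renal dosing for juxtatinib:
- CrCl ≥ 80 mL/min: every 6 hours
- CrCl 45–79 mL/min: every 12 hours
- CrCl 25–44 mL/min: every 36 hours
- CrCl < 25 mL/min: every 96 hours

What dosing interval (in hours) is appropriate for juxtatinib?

SCr = 350 / 88.4 = 3.959 mg/dL
CrCl = (140 − 73) × 63.5 / (72 × 3.959) × 0.85 = 4254.5 / 285.05 × 0.85 ≈ 12.7 mL/min
CrCl ≈ 13 mL/min → bracket < 25 mL/min → every 96 hours.

every 96 hours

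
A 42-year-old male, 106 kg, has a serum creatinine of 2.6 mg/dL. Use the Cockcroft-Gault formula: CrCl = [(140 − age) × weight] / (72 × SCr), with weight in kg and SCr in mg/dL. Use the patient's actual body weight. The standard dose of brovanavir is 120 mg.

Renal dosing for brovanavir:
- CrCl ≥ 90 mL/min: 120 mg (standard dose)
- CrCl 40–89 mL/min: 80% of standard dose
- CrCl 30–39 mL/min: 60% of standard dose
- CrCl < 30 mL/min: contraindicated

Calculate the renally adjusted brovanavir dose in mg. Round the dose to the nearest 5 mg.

CrCl = (140 − 42) × 106 / (72 × 2.6) = 10388.0 / 187.20 ≈ 55.5 mL/min
CrCl ≈ 55 mL/min → bracket 40–89 mL/min.
80% of 120 mg = 96 mg → 95 mg

95 mg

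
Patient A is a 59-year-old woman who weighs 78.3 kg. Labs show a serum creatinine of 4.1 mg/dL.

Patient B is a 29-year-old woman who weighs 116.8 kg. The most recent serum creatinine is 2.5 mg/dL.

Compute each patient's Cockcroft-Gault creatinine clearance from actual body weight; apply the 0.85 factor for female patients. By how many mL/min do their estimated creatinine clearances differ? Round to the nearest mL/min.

Patient A: CrCl = (140 − 59) × 78.3 / (72 × 4.1) × 0.85 = 6342.3 / 295.20 × 0.85 ≈ 18.3 mL/min
Patient B: CrCl = (140 − 29) × 116.8 / (72 × 2.5) × 0.85 = 12964.8 / 180.00 × 0.85 ≈ 61.2 mL/min
|18.3 − 61.2| = 42.9 mL/min

43 mL/min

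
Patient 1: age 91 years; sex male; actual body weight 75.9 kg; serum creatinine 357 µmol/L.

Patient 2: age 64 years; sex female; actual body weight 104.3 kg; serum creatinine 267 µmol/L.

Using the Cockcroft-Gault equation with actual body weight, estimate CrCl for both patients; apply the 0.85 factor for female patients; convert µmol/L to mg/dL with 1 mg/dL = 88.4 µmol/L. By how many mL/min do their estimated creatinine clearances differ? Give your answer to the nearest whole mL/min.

Patient 1: SCr = 357 / 88.4 = 4.038 mg/dL
Patient 1: CrCl = (140 − 91) × 75.9 / (72 × 4.038) = 3719.1 / 290.74 ≈ 12.8 mL/min
Patient 2: SCr = 267 / 88.4 = 3.02 mg/dL
Patient 2: CrCl = (140 − 64) × 104.3 / (72 × 3.02) × 0.85 = 7926.8 / 217.44 × 0.85 ≈ 31.0 mL/min
|12.8 − 31.0| = 18.2 mL/min

18 mL/min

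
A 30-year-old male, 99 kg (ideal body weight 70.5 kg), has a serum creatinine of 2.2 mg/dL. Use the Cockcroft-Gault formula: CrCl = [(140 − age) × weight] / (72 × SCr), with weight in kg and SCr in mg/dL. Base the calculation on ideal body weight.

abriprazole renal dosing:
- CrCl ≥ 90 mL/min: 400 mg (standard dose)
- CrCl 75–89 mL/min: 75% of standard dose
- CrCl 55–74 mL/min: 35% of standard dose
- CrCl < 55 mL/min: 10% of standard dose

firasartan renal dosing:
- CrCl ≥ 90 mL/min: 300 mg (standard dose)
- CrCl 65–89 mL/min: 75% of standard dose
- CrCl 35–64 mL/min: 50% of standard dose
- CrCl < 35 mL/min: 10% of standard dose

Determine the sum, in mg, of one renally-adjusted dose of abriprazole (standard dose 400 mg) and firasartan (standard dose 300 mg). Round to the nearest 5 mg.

CrCl = (140 − 30) × 70.5 / (72 × 2.2) = 7755.0 / 158.40 ≈ 49.0 mL/min
CrCl ≈ 49 mL/min.
abriprazole: < 55 mL/min → 10% of 400 mg = 40 mg.
firasartan: 35–64 mL/min → 50% of 300 mg = 150 mg.
Total = 40 + 150 = 190 mg.

190 mg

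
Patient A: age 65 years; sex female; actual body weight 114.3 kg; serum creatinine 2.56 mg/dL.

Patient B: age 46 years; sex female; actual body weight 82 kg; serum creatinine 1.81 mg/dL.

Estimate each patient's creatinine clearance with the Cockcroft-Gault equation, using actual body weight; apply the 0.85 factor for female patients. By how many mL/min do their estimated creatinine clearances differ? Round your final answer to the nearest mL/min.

Patient A: CrCl = (140 − 65) × 114.3 / (72 × 2.56) × 0.85 = 8572.5 / 184.32 × 0.85 ≈ 39.5 mL/min
Patient B: CrCl = (140 − 46) × 82 / (72 × 1.81) × 0.85 = 7708.0 / 130.32 × 0.85 ≈ 50.3 mL/min
|39.5 − 50.3| = 10.8 mL/min

11 mL/min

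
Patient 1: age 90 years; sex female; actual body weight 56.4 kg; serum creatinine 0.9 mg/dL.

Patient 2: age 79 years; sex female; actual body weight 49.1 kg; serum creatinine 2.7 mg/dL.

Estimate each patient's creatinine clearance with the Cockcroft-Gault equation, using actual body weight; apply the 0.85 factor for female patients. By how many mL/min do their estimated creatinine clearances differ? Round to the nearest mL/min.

Patient 1: CrCl = (140 − 90) × 56.4 / (72 × 0.9) × 0.85 = 2820.0 / 64.80 × 0.85 ≈ 37.0 mL/min
Patient 2: CrCl = (140 − 79) × 49.1 / (72 × 2.7) × 0.85 = 2995.1 / 194.40 × 0.85 ≈ 13.1 mL/min
|37.0 − 13.1| = 23.9 mL/min

24 mL/min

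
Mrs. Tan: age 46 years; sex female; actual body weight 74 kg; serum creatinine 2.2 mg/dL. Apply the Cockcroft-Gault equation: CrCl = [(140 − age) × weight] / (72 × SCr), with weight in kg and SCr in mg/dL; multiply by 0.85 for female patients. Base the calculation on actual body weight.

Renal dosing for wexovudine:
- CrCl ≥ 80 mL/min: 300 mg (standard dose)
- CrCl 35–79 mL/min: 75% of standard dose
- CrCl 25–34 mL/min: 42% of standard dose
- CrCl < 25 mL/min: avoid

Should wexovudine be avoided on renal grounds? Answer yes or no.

CrCl = (140 − 46) × 74 / (72 × 2.2) × 0.85 = 6956.0 / 158.40 × 0.85 ≈ 37.3 mL/min
CrCl ≈ 37 mL/min, which is ≥ 25 mL/min.

no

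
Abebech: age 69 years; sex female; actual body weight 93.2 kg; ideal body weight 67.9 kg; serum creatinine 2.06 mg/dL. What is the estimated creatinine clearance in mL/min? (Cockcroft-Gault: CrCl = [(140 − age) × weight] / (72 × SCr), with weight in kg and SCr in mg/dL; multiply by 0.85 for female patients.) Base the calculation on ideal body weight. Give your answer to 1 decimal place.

27.6 mL/min

CrCl = (140 − 69) × 67.9 / (72 × 2.06) × 0.85 = 4820.9 / 148.32 × 0.85 ≈ 27.6 mL/min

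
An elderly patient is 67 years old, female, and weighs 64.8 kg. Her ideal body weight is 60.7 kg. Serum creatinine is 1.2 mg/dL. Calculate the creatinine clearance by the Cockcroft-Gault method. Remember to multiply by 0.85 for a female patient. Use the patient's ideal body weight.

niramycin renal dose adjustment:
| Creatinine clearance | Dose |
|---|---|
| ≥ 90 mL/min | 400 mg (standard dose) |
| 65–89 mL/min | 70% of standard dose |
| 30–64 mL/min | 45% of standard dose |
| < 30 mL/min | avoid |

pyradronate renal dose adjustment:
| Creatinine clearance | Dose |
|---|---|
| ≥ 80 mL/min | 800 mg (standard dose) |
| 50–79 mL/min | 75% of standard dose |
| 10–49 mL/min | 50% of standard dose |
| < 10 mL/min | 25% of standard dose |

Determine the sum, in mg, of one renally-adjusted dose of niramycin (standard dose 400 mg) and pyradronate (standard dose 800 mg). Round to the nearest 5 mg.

580 mg

CrCl = (140 − 67) × 60.7 / (72 × 1.2) × 0.85 = 4431.1 / 86.40 × 0.85 ≈ 43.6 mL/min
CrCl ≈ 44 mL/min.
niramycin: 30–64 mL/min → 45% of 400 mg = 180 mg.
pyradronate: 10–49 mL/min → 50% of 800 mg = 400 mg.
Total = 180 + 400 = 580 mg.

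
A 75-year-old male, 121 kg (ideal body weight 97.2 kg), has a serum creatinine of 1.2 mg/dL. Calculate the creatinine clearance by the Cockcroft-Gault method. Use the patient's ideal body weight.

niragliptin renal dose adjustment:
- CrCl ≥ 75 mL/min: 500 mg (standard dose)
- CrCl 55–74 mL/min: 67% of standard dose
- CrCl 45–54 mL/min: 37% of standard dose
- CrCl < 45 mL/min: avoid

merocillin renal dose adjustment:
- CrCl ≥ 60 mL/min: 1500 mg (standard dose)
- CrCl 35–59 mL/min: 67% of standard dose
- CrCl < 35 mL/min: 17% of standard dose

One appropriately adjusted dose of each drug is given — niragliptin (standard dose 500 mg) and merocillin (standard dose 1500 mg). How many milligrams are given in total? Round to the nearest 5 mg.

1835 mg

CrCl = (140 − 75) × 97.2 / (72 × 1.2) = 6318.0 / 86.40 ≈ 73.1 mL/min
CrCl ≈ 73 mL/min.
niragliptin: 55–74 mL/min → 67% of 500 mg = 335 mg.
merocillin: ≥ 60 mL/min → 100% of 1500 mg = 1500 mg.
Total = 335 + 1500 = 1835 mg.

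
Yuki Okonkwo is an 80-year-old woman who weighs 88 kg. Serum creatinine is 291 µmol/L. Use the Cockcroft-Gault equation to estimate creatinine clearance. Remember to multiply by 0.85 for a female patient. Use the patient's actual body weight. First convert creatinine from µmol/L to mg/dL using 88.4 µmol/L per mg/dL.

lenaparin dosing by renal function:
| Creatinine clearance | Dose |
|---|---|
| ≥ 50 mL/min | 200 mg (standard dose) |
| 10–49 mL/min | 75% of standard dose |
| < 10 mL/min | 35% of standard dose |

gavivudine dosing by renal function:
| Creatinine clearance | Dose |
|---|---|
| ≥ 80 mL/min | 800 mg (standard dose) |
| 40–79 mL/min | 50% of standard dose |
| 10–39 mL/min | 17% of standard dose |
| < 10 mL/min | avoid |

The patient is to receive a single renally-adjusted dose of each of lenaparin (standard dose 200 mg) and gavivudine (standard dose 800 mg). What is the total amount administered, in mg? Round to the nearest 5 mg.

285 mg

SCr = 291 / 88.4 = 3.292 mg/dL
CrCl = (140 − 80) × 88 / (72 × 3.292) × 0.85 = 5280.0 / 237.02 × 0.85 ≈ 18.9 mL/min
CrCl ≈ 19 mL/min.
lenaparin: 10–49 mL/min → 75% of 200 mg = 150 mg.
gavivudine: 10–39 mL/min → 17% of 800 mg = 136 mg.
Total = 150 + 136 = 286 mg.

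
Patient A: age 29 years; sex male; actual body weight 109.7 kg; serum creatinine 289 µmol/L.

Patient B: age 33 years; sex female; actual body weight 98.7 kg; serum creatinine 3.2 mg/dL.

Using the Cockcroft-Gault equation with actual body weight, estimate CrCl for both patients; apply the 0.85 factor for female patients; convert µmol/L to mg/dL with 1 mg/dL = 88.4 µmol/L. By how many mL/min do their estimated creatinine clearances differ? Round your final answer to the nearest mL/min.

Patient A: SCr = 289 / 88.4 = 3.269 mg/dL
Patient A: CrCl = (140 − 29) × 109.7 / (72 × 3.269) = 12176.7 / 235.37 ≈ 51.7 mL/min
Patient B: CrCl = (140 − 33) × 98.7 / (72 × 3.2) × 0.85 = 10560.9 / 230.40 × 0.85 ≈ 39.0 mL/min
|51.7 − 39.0| = 12.7 mL/min

13 mL/min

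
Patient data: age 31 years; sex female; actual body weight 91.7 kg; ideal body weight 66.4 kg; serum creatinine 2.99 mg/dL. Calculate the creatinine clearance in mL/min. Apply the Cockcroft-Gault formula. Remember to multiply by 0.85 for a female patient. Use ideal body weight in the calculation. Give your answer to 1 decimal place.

28.6 mL/min

CrCl = (140 − 31) × 66.4 / (72 × 2.99) × 0.85 = 7237.6 / 215.28 × 0.85 ≈ 28.6 mL/min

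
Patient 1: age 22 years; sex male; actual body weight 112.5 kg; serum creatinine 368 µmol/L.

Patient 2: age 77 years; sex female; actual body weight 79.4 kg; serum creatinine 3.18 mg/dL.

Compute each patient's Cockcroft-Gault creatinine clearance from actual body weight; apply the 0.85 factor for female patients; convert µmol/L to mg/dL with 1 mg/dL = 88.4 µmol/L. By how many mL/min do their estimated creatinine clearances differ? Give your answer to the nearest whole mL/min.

Patient 1: SCr = 368 / 88.4 = 4.163 mg/dL
Patient 1: CrCl = (140 − 22) × 112.5 / (72 × 4.163) = 13275.0 / 299.74 ≈ 44.3 mL/min
Patient 2: CrCl = (140 − 77) × 79.4 / (72 × 3.18) × 0.85 = 5002.2 / 228.96 × 0.85 ≈ 18.6 mL/min
|44.3 − 18.6| = 25.7 mL/min

26 mL/min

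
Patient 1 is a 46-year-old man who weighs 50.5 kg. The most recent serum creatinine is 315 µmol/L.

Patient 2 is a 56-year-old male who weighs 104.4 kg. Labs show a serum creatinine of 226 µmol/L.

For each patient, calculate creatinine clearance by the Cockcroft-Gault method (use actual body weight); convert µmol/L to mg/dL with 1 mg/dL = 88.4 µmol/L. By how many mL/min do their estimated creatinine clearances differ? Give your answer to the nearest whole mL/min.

Patient 1: SCr = 315 / 88.4 = 3.563 mg/dL
Patient 1: CrCl = (140 − 46) × 50.5 / (72 × 3.563) = 4747.0 / 256.54 ≈ 18.5 mL/min
Patient 2: SCr = 226 / 88.4 = 2.557 mg/dL
Patient 2: CrCl = (140 − 56) × 104.4 / (72 × 2.557) = 8769.6 / 184.10 ≈ 47.6 mL/min
|18.5 − 47.6| = 29.1 mL/min

29 mL/min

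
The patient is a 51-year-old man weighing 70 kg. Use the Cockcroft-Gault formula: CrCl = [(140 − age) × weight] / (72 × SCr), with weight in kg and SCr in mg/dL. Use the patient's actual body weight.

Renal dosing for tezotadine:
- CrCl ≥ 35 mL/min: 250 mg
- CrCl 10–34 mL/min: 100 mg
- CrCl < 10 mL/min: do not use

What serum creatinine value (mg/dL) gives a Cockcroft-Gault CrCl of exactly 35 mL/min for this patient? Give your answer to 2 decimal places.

Standard dose requires CrCl ≥ 35 mL/min.
Set (140 − 51) × 70 / (72 × SCr) = 35
SCr = (140 − 51) × 70 / (72 × 35) = 2.472 mg/dL

2.47 mg/dL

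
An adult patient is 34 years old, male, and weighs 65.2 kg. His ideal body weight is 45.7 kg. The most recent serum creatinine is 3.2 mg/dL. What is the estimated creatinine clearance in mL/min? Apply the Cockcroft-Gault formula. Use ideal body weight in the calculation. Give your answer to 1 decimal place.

CrCl = (140 − 34) × 45.7 / (72 × 3.2) = 4844.2 / 230.40 ≈ 21.0 mL/min

21.0 mL/min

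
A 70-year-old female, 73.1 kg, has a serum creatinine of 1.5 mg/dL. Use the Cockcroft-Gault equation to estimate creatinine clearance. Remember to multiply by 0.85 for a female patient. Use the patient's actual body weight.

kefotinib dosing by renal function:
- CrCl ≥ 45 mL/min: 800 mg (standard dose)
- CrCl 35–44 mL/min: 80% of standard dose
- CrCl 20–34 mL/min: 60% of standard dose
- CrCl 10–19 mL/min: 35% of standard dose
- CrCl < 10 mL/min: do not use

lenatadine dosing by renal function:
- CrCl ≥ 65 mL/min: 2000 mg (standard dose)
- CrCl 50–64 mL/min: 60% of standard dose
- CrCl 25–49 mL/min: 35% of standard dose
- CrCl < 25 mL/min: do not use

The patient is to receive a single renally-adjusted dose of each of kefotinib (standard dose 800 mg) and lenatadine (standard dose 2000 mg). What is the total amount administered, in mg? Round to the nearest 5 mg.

CrCl = (140 − 70) × 73.1 / (72 × 1.5) × 0.85 = 5117.0 / 108.00 × 0.85 ≈ 40.3 mL/min
CrCl ≈ 40 mL/min.
kefotinib: 35–44 mL/min → 80% of 800 mg = 640 mg.
lenatadine: 25–49 mL/min → 35% of 2000 mg = 700 mg.
Total = 640 + 700 = 1340 mg.

1340 mg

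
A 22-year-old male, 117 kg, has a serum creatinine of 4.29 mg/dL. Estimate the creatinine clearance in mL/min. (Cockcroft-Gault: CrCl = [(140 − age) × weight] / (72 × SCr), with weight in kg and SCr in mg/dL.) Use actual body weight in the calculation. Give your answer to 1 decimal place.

44.7 mL/min

CrCl = (140 − 22) × 117 / (72 × 4.29) = 13806.0 / 308.88 ≈ 44.7 mL/min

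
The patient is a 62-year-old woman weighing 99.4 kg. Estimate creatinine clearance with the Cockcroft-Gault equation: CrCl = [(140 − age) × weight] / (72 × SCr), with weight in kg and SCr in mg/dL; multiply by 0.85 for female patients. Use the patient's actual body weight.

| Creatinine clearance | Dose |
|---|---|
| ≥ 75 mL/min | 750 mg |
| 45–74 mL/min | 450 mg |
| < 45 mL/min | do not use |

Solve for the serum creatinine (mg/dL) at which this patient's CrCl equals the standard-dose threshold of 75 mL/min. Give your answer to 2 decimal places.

Standard dose requires CrCl ≥ 75 mL/min.
Set (140 − 62) × 99.4 × 0.85 / (72 × SCr) = 75
SCr = (140 − 62) × 99.4 × 0.85 / (72 × 75) = 1.220 mg/dL

1.22 mg/dL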